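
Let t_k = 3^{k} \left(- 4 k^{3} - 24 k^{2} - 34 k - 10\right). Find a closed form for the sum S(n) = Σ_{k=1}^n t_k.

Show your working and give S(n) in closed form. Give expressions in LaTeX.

Step 1: r(k) = 3*(2*k**3 + 18*k**2 + 47*k + 36)/(2*k**3 + 12*k**2 + 17*k + 5).
Gosper form: A/B · C(k+1)/C(k) with A=3, B=1, C=k**3 + 6*k**2 + 17*k/2 + 5/2.
Need (3)·f(k+1) − (1)·f(k) = k**3 + 6*k**2 + 17*k/2 + 5/2.
deg f ≤ 3 (via 0,0,3).
Solving with deg f ≤ 3: f(k) = (2*k + 1)*(k**2 + k - 1)/4.
R(k) = B(k−1)·f(k)/C(k) = (2*k + 1)*(k**2 + k - 1)/(2*(2*k**3 + 12*k**2 + 17*k + 5)); s_k = R·t_k = 3**k*(-2*k**3 - 3*k**2 + k + 1).
s_(k+1) − s_k = 3**k*(-4*k**3 - 24*k**2 - 34*k - 10) = t_k.
Telescope: S(n) = s_(n+1) − s_(1) = 3**(n + 1)*(-2*n**3 - 9*n**2 - 11*n - 3) − (-9) = -6*3**n*n**3 - 27*3**n*n**2 - 33*3**n*n - 9*3**n + 9.

S(n) = - 6 \cdot 3^{n} n^{3} - 27 \cdot 3^{n} n^{2} - 33 \cdot 3^{n} n - 9 \cdot 3^{n} + 9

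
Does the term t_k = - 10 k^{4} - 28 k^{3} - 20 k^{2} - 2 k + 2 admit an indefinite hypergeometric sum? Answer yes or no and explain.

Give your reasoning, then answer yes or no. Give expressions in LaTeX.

Yes. s_k = 2 k^{2} \left(- k^{3} - k^{2} + 2 k + 1\right).

t_(k+1)/t_k = (5*k**4 + 34*k**3 + 82*k**2 + 83*k + 29)/(5*k**4 + 14*k**3 + 10*k**2 + k - 1).
Take A(k)=1, B(k)=1, C(k)=k**4 + 14*k**3/5 + 2*k**2 + k/5 - 1/5.
Solve (1)·f(k+1) − (1)·f(k) = k**4 + 14*k**3/5 + 2*k**2 + k/5 - 1/5.
d = 5 from the (0,0,4) case.
A polynomial solution: f(k) = k**2*(k**3 + k**2 - 2*k - 1)/5.
Then R = B(k−1)f/C = k**2*(k**3 + k**2 - 2*k - 1)/(5*k**4 + 14*k**3 + 10*k**2 + k - 1), so s_k = R(k)·t_k = 2*k**2*(-k**3 - k**2 + 2*k + 1).
s_(k+1) − s_k = -10*k**4 - 28*k**3 - 20*k**2 - 2*k + 2 = t_k.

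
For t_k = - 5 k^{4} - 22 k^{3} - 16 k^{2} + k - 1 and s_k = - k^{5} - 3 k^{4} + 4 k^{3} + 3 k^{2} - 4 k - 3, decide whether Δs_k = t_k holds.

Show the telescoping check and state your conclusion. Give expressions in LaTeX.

s_(k+1) = -k**5 - 8*k**4 - 18*k**3 - 13*k**2 - 3*k - 4
s_(k+1) − s_k = -5*k**4 - 22*k**3 - 16*k**2 + k - 1
(s_(k+1) − s_k) − t_k = 0

valid; difference matches t_k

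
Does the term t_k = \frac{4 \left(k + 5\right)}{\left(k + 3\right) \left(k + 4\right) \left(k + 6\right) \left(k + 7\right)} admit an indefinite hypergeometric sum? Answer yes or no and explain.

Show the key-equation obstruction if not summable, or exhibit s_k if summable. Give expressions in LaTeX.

Yes. s_k = \frac{k \left(k + 9\right)}{9 \left(k^{2} + 9 k + 18\right)}.

The ratio is (k + 3)*(k + 6)**2/((k + 5)**2*(k + 8)).
Normal form (A,B,C) = (k + 3, k + 8, k**2 + 10*k + 25).
Key eq: (k + 3)·f(k+1) = (k + 7)·f(k) + (k**2 + 10*k + 25).
Degrees (1,1,2) ⇒ d ≤ 4.
Solve for f: f(k) = k*(k + 4)*(k + 5)*(k + 9)/36 (degree 4 ≤ 4).
Then R = B(k−1)f/C = k*(k + 4)*(k + 7)*(k + 9)/(36*(k + 5)), so s_k = R(k)·t_k = k*(k + 9)/(9*(k**2 + 9*k + 18)).
s_(k+1) − s_k = 4*(k + 5)/(k**4 + 20*k**3 + 145*k**2 + 450*k + 504) = t_k.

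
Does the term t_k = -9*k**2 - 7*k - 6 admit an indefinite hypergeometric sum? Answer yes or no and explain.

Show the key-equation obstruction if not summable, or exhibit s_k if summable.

Yes. s_k = k*(-3*k**2 + k - 4).

r(k) = (9*k**2 + 25*k + 22)/(9*k**2 + 7*k + 6) after simplifying.
A = 1, B = 1, C = k**2 + 7*k/9 + 2/3.
f must satisfy (1)·f(k+1) − (1)·f(k) = k**2 + 7*k/9 + 2/3.
Degrees (0,0,2) ⇒ d ≤ 3.
Coefficient equations give f(k) = k*(3*k**2 - k + 4)/9.
Get s_k = R·t_k = k*(-3*k**2 + k - 4) with R(k) = B(k−1)f(k)/C(k) = k*(3*k**2 - k + 4)/(9*k**2 + 7*k + 6).
Verify: -9*k**2 - 7*k - 6 matches t_k.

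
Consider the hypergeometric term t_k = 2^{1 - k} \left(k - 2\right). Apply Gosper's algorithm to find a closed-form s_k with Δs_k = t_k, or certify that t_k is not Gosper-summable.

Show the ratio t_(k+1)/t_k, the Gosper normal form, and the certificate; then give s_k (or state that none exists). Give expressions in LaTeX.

s_k = 2^{2 - k} \left(1 - k\right)

Ratio r(k) = (k - 1)/(2*(k - 2)).
A = 1/2, B = 1, C = k - 2.
Solve (1/2)·f(k+1) − (1)·f(k) = k - 2.
deg f ≤ 1 (via 0,0,1).
Coefficient equations give f(k) = -2*(k - 1).
Get s_k = R·t_k = 2**(2 - k)*(1 - k) with R(k) = B(k−1)f(k)/C(k) = -2*(k - 1)/(k - 2).
Δs = 2**(1 - k)*(k - 2), as required.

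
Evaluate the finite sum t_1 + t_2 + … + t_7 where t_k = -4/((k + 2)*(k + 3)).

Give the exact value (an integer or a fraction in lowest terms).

Σ = -14/15

r(k) = (k + 2)/(k + 4) after simplifying.
Factor: A=k + 2; B=k + 4; C=1.
f must satisfy (k + 2)·f(k+1) − (k + 3)·f(k) = 1.
From deg A=1, deg B=1, deg C=0: d=1.
Match coefficients ⇒ f(k) = k/2.
Get s_k = R·t_k = -2*k/(k + 2) with R(k) = B(k−1)f(k)/C(k) = k*(k + 3)/2.
s_(k+1) − s_k = -4/(k**2 + 5*k + 6) = t_k.
Σ_(k=1)^(7) t_k = s_(8) − s_(1) = -8/5 − (-2/3) = -14/15.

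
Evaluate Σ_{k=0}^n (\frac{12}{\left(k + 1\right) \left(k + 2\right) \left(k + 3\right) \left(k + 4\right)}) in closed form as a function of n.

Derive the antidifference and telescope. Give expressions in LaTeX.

S(n) = \frac{2 \left(n^{3} + 9 n^{2} + 26 n + 18\right)}{3 \left(n^{3} + 9 n^{2} + 26 n + 24\right)}

Step 1: r(k) = (k + 1)/(k + 5).
So A=k + 1 and B=k + 5, with C=1.
Need (k + 1)·f(k+1) − (k + 4)·f(k) = 1.
Degrees (1,1,0) ⇒ d ≤ 3.
Solve for f: f(k) = k*(k**2 + 6*k + 11)/18 (degree 3 ≤ 3).
Get s_k = R·t_k = 2*k*(k**2 + 6*k + 11)/(3*(k + 1)*(k + 2)*(k + 3)) with R(k) = B(k−1)f(k)/C(k) = k*(k + 4)*(k**2 + 6*k + 11)/18.
Δs = 12/(k**4 + 10*k**3 + 35*k**2 + 50*k + 24), as required.
Σ_(k=0)^n t_k = s_(n+1) − s_(0) = (2*(n**3 + 9*n**2 + 26*n + 18)/(3*(n**3 + 9*n**2 + 26*n + 24))) − (0), i.e. 2*(n**3 + 9*n**2 + 26*n + 18)/(3*(n**3 + 9*n**2 + 26*n + 24)).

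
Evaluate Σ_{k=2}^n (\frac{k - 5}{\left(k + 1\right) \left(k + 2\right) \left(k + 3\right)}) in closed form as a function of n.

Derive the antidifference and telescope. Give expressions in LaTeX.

Ratio r(k) = (k - 4)*(k + 1)/((k - 5)*(k + 4)).
Gosper form: A/B · C(k+1)/C(k) with A=k + 1, B=k + 4, C=k - 5.
Set up (k + 1)·f(k+1) − (k + 3)·f(k) − (k - 5) = 0.
d = 2 from the (1,1,1) case.
Solving with deg f ≤ 2: f(k) = -k*(k + 4).
Certificate R = B(k−1)f/C = -k*(k + 3)*(k + 4)/(k - 5) gives s_k = k*(-k - 4)/((k + 1)*(k + 2)).
s_(k+1) − s_k = (k - 5)/(k**3 + 6*k**2 + 11*k + 6) = t_k.
Telescope: S(n) = s_(n+1) − s_(2) = (-n**2 - 6*n - 5)/(n**2 + 5*n + 6) − (-1) = (1 - n)/(n**2 + 5*n + 6).

S(n) = \frac{1 - n}{n^{2} + 5 n + 6}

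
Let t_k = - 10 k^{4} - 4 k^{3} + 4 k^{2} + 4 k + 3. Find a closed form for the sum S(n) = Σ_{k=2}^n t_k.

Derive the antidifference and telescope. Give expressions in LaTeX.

Compute t_(k+1)/t_k: get (10*k**4 + 44*k**3 + 68*k**2 + 40*k + 3)/(10*k**4 + 4*k**3 - 4*k**2 - 4*k - 3).
Gosper form: A/B · C(k+1)/C(k) with A=1, B=1, C=k**4 + 2*k**3/5 - 2*k**2/5 - 2*k/5 - 3/10.
Solve (1)·f(k+1) − (1)·f(k) = k**4 + 2*k**3/5 - 2*k**2/5 - 2*k/5 - 3/10.
Bound: deg f ≤ 5.
Match coefficients ⇒ f(k) = k*(k - 2)*(2*k**3 + 1)/10.
R(k) = B(k−1)·f(k)/C(k) = k*(k - 2)*(2*k**3 + 1)/(10*k**4 + 4*k**3 - 4*k**2 - 4*k - 3); s_k = R·t_k = k*(-2*k**4 + 4*k**3 - k + 2).
Δs = -10*k**4 - 4*k**3 + 4*k**2 + 4*k + 3, as required.
Telescope: S(n) = s_(n+1) − s_(2) = -2*n**5 - 6*n**4 - 4*n**3 + 3*n**2 + 6*n + 3 − (0) = -2*n**5 - 6*n**4 - 4*n**3 + 3*n**2 + 6*n + 3.

S(n) = - 2 n^{5} - 6 n^{4} - 4 n^{3} + 3 n^{2} + 6 n + 3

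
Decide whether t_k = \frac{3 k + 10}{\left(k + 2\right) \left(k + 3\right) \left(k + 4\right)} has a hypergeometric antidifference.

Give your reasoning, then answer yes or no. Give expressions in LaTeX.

Yes. s_k = \frac{k \left(4 k + 11\right)}{3 \left(k + 2\right) \left(k + 3\right)}.

The ratio is (k + 2)*(3*k + 13)/((k + 5)*(3*k + 10)).
Take A(k)=k + 2, B(k)=k + 5, C(k)=k + 10/3.
Solve (k + 2)·f(k+1) − (k + 4)·f(k) = k + 10/3.
Bound: deg f ≤ 2.
A polynomial solution: f(k) = k*(4*k + 11)/9.
Then R = B(k−1)f/C = k*(k + 4)*(4*k + 11)/(3*(3*k + 10)), so s_k = R(k)·t_k = k*(4*k + 11)/(3*(k + 2)*(k + 3)).
Verify: (3*k + 10)/(k**3 + 9*k**2 + 26*k + 24) matches t_k.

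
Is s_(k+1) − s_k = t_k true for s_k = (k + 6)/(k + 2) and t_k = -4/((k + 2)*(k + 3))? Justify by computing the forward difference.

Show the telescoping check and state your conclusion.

s_(k+1) = (k + 7)/(k + 3)
s_(k+1) − s_k = -4/(k**2 + 5*k + 6)
(s_(k+1) − s_k) − t_k = 0

valid; difference matches t_k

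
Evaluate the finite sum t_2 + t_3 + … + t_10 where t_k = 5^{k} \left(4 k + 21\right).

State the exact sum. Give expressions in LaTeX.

Σ = 732421725

Ratio r(k) = 5*(4*k + 25)/(4*k + 21).
Normal form (A,B,C) = (5, 1, k + 21/4).
Key eq: (5)·f(k+1) = (1)·f(k) + (k + 21/4).
Degrees (0,0,1) ⇒ d ≤ 1.
Coefficient equations give f(k) = (k + 4)/4.
Certificate R = B(k−1)f/C = (k + 4)/(4*k + 21) gives s_k = 5**k*(k + 4).
s_(k+1) − s_k = 5**k*(4*k + 21) = t_k.
Sum = s_(11) − s_(2); s_(11) = 732421875, s_(2) = 150 ⇒ 732421725.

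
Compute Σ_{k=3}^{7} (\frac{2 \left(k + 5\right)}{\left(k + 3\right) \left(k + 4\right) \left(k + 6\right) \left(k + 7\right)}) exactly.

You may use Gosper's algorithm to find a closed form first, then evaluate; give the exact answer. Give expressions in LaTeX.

Step 1: r(k) = (k + 3)*(k + 6)**2/((k + 5)**2*(k + 8)).
Gosper form: A/B · C(k+1)/C(k) with A=k + 3, B=k + 8, C=k**2 + 10*k + 25.
Key eq: (k + 3)·f(k+1) = (k + 7)·f(k) + (k**2 + 10*k + 25).
Bound: deg f ≤ 4.
Coefficient equations give f(k) = k*(k + 4)*(k + 5)*(k + 9)/36.
So s_k = (B(k−1)f/C)·t_k = (k*(k + 4)*(k + 7)*(k + 9)/(36*(k + 5)))·t_k = k*(k + 9)/(18*(k**2 + 9*k + 18)).
s_(k+1) − s_k = 2*(k + 5)/(k**4 + 20*k**3 + 145*k**2 + 450*k + 504) = t_k.
Sum = s_(8) − s_(3); s_(8) = 34/693, s_(3) = 1/27 ⇒ 25/2079.

Σ = 25/2079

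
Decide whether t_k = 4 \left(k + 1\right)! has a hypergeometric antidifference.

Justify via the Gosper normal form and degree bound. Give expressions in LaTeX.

No — negative degree bound, so no certificate f.

Ratio r(k) = k + 2.
So A=k + 2 and B=1, with C=1.
Set up (k + 2)·f(k+1) − (1)·f(k) − (1) = 0.
From deg A=1, deg B=0, deg C=0: d=-1.
Negative degree bound (-1): no f exists, t_k not Gosper-summable.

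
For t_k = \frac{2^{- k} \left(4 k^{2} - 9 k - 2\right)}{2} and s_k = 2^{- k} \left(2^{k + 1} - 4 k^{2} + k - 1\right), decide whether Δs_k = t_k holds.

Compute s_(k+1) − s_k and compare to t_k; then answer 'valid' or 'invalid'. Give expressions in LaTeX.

s_(k+1) = (4*2**k + k - 4*(k + 1)**2)/(2*2**k)
s_(k+1) − s_k = (4*k**2 - 9*k - 2)/(2*2**k)
(s_(k+1) − s_k) − t_k = 0

valid; difference matches t_k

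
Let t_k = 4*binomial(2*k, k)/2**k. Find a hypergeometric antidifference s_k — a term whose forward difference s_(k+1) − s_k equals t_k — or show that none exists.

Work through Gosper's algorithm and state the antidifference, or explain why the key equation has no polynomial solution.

not Gosper-summable; s_k does not exist

The ratio is (2*k + 1)/(k + 1).
A = 2*k + 1, B = k + 1, C = 1.
Solve (2*k + 1)·f(k+1) − (k)·f(k) = 1.
From deg A=1, deg B=1, deg C=0: d=-1.
d = -1 < 0 ⇒ no nonzero polynomial f; not summable.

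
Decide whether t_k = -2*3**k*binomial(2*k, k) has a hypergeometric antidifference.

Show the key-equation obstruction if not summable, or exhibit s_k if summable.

No — t_k has no hypergeometric antidifference.

Compute t_(k+1)/t_k: get 6*(2*k + 1)/(k + 1).
Take A(k)=12*k + 6, B(k)=k + 1, C(k)=1.
Solve (12*k + 6)·f(k+1) − (k)·f(k) = 1.
d = -1 from the (1,1,0) case.
Bound -1 < 0, so the key equation has no polynomial solution.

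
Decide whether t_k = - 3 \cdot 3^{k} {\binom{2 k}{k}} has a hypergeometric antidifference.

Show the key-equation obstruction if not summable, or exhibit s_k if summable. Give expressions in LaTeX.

No. Not Gosper-summable.

Compute t_(k+1)/t_k: get 6*(2*k + 1)/(k + 1).
So A=12*k + 6 and B=k + 1, with C=1.
Solve (12*k + 6)·f(k+1) − (k)·f(k) = 1.
Degrees (1,1,0) ⇒ d ≤ -1.
Negative degree bound (-1): no f exists, t_k not Gosper-summable.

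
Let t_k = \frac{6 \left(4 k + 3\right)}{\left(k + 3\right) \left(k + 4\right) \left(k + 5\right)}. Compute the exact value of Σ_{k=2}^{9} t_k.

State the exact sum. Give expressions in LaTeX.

Step 1: r(k) = (k + 3)*(4*k + 7)/((k + 6)*(4*k + 3)).
Factor: A=k + 3; B=k + 6; C=k + 3/4.
Set up (k + 3)·f(k+1) − (k + 5)·f(k) − (k + 3/4) = 0.
deg f ≤ 2 (via 1,1,1).
Match coefficients ⇒ f(k) = k*(5*k + 3)/32.
R(k) = B(k−1)·f(k)/C(k) = k*(k + 5)*(5*k + 3)/(8*(4*k + 3)); s_k = R·t_k = 3*k*(5*k + 3)/(4*(k + 3)*(k + 4)).
Δs = 6*(4*k + 3)/(k**3 + 12*k**2 + 47*k + 60), as required.
Telescoping: Σ = s_(10) − s_(2) = 795/364 − (13/20) = 698/455.

Σ = 698/455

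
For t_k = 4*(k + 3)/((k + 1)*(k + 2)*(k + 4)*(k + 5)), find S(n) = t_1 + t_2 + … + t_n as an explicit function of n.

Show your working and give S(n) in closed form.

S(n) = n*(n + 7)/(5*(n**2 + 7*n + 10))

r(k) = (k + 1)*(k + 4)**2/((k + 3)**2*(k + 6)) after simplifying.
Gosper form: A/B · C(k+1)/C(k) with A=k + 1, B=k + 6, C=k**2 + 6*k + 9.
Key eq: (k + 1)·f(k+1) = (k + 5)·f(k) + (k**2 + 6*k + 9).
Degrees (1,1,2) ⇒ d ≤ 4.
A polynomial solution: f(k) = k*(k + 2)*(k + 3)*(k + 5)/8.
Get s_k = R·t_k = k*(k + 5)/(2*(k**2 + 5*k + 4)) with R(k) = B(k−1)f(k)/C(k) = k*(k + 2)*(k + 5)**2/(8*(k + 3)).
Δs = 4*(k + 3)/(k**4 + 12*k**3 + 49*k**2 + 78*k + 40), as required.
Σ_(k=1)^n t_k = s_(n+1) − s_(1) = ((n**2 + 7*n + 6)/(2*(n**2 + 7*n + 10))) − (3/10), i.e. n*(n + 7)/(5*(n**2 + 7*n + 10)).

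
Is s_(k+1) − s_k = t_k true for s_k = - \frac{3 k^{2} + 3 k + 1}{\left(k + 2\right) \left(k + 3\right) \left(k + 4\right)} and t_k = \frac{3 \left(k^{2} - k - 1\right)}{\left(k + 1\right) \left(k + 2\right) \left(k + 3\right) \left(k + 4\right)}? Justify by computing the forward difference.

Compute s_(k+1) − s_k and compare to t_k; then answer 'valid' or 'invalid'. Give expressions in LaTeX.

Invalid: residual \frac{6 \left(1 - 3 k^{2}\right)}{k^{5} + 15 k^{4} + 85 k^{3} + 225 k^{2} + 274 k + 120} ≠ 0.

s_(k+1) = (-3*k - 3*(k + 1)**2 - 4)/((k + 3)*(k + 4)*(k + 5))
s_(k+1) − s_k = 3*(k**2 - 3*k - 3)/(k**4 + 14*k**3 + 71*k**2 + 154*k + 120)
(s_(k+1) − s_k) − t_k = 6*(1 - 3*k**2)/(k**5 + 15*k**4 + 85*k**3 + 225*k**2 + 274*k + 120)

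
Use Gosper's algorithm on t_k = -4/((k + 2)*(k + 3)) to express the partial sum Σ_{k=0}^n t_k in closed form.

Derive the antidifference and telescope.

S(n) = 2*(-n - 1)/(n + 3)

Step 1: r(k) = (k + 2)/(k + 4).
So A=k + 2 and B=k + 4, with C=1.
Set up (k + 2)·f(k+1) − (k + 3)·f(k) − (1) = 0.
Degrees (1,1,0) ⇒ d ≤ 1.
Coefficient equations give f(k) = k/2.
Get s_k = R·t_k = -2*k/(k + 2) with R(k) = B(k−1)f(k)/C(k) = k*(k + 3)/2.
s_(k+1) − s_k = -4/(k**2 + 5*k + 6) = t_k.
Evaluate: s_(n+1) = 2*(-n - 1)/(n + 3); subtract s_(0) = 0 ⇒ S(n) = 2*(-n - 1)/(n + 3).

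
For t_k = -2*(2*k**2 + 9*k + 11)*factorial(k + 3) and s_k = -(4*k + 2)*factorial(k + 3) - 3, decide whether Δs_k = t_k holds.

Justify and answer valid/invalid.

valid; difference matches t_k

s_(k+1) = -(4*k + 6)*factorial(k + 4) - 3
s_(k+1) − s_k = -2*(2*k**2 + 9*k + 11)*factorial(k + 3)
(s_(k+1) − s_k) − t_k = 0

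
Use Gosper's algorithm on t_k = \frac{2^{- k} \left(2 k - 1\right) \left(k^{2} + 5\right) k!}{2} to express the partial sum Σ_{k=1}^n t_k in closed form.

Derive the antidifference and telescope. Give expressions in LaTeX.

S(n) = 2^{- n - 1} \left(- 3 \cdot 2^{n} + 2 n^{3} n! + 3 n^{2} n! + 4 n n! + 3 n!\right)

r(k) = (k + 1)*(2*k + 1)*((k + 1)**2 + 5)/(2*(2*k - 1)*(k**2 + 5)) after simplifying.
A = k/2 + 1/2, B = 1, C = k**3 - k**2/2 + 5*k - 5/2.
Need (k/2 + 1/2)·f(k+1) − (1)·f(k) = k**3 - k**2/2 + 5*k - 5/2.
Degrees (1,0,3) ⇒ d ≤ 2.
A polynomial solution: f(k) = 2*k**2 - 3*k + 4.
R(k) = B(k−1)·f(k)/C(k) = 2*(2*k**2 - 3*k + 4)/((2*k - 1)*(k**2 + 5)); s_k = R·t_k = (2*k**2 - 3*k + 4)*factorial(k)/2**k.
s_(k+1) − s_k = (2*k - 1)*(k**2 + 5)*factorial(k)/(2*2**k) = t_k.
Evaluate: s_(n+1) = 2**(-n - 1)*(2*n**2 + n + 3)*factorial(n + 1); subtract s_(1) = 3/2 ⇒ S(n) = 2**(-n - 1)*(-3*2**n + 2*n**3*factorial(n) + 3*n**2*factorial(n) + 4*n*factorial(n) + 3*factorial(n)).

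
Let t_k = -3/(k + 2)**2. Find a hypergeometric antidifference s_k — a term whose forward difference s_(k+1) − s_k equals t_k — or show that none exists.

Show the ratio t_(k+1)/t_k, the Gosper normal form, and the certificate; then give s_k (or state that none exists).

t_(k+1)/t_k = (k + 2)**2/(k + 3)**2.
Factor: A=k**2 + 4*k + 4; B=k**2 + 6*k + 9; C=1.
Set up (k**2 + 4*k + 4)·f(k+1) − (k**2 + 4*k + 4)·f(k) − (1) = 0.
From deg A=2, deg B=2, deg C=0: d=0.
Write f(k) = c0. Then LHS − RHS = -1, requiring -1 = 0: contradictory. No certificate.

none (Gosper's algorithm certifies no s_k)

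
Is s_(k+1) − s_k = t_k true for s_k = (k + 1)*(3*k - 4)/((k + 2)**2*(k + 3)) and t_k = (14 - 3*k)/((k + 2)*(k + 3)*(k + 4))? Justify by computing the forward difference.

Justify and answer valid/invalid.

Invalid: residual 2*(3*k**2 - 22)/(k**5 + 14*k**4 + 77*k**3 + 208*k**2 + 276*k + 144) ≠ 0.

s_(k+1) = (k + 2)*(3*k - 1)/((k + 3)**2*(k + 4))
s_(k+1) − s_k = (-(k + 1)*(k + 3)*(k + 4)*(3*k - 4) + (k + 2)**3*(3*k - 1))/((k + 2)**2*(k + 3)**2*(k + 4))
(s_(k+1) − s_k) − t_k = 2*(3*k**2 - 22)/(k**5 + 14*k**4 + 77*k**3 + 208*k**2 + 276*k + 144)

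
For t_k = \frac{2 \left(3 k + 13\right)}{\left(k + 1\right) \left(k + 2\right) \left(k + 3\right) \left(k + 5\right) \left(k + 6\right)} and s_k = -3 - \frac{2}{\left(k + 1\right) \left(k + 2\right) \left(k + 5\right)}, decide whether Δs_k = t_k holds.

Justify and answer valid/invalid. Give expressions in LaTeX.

s_(k+1) = -3 - 2/((k + 2)*(k + 3)*(k + 6))
s_(k+1) − s_k = 2*(3*k + 13)/(k**5 + 17*k**4 + 107*k**3 + 307*k**2 + 396*k + 180)
(s_(k+1) − s_k) − t_k = 0

valid (s_(k+1) − s_k reduces to t_k)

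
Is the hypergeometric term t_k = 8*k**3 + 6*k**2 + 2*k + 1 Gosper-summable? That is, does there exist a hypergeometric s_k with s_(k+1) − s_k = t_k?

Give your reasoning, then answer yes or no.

r(k) = (8*k**3 + 30*k**2 + 38*k + 17)/(8*k**3 + 6*k**2 + 2*k + 1) after simplifying.
Normal form (A,B,C) = (1, 1, k**3 + 3*k**2/4 + k/4 + 1/8).
Set up (1)·f(k+1) − (1)·f(k) − (k**3 + 3*k**2/4 + k/4 + 1/8) = 0.
d = 4 from the (0,0,3) case.
Solving with deg f ≤ 4: f(k) = k*(2*k**3 - 2*k**2 + 1)/8.
Then R = B(k−1)f/C = k*(2*k**3 - 2*k**2 + 1)/(8*k**3 + 6*k**2 + 2*k + 1), so s_k = R(k)·t_k = 2*k**4 - 2*k**3 + k.
Verify: 8*k**3 + 6*k**2 + 2*k + 1 matches t_k.

Yes. s_k = 2*k**4 - 2*k**3 + k.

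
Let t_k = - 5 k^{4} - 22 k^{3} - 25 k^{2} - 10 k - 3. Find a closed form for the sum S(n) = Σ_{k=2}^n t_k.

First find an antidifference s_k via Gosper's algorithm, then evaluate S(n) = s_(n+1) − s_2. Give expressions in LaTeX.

S(n) = - n^{5} - 8 n^{4} - 21 n^{3} - 23 n^{2} - 12 n + 65

r(k) = (5*k**4 + 42*k**3 + 121*k**2 + 146*k + 65)/(5*k**4 + 22*k**3 + 25*k**2 + 10*k + 3) after simplifying.
Factor: A=1; B=1; C=k**4 + 22*k**3/5 + 5*k**2 + 2*k + 3/5.
Need (1)·f(k+1) − (1)·f(k) = k**4 + 22*k**3/5 + 5*k**2 + 2*k + 3/5.
Degrees (0,0,4) ⇒ d ≤ 5.
Solving with deg f ≤ 5: f(k) = k*(k**4 + 3*k**3 - k**2 - 2*k + 2)/5.
Certificate R = B(k−1)f/C = k*(k**4 + 3*k**3 - k**2 - 2*k + 2)/(5*k**4 + 22*k**3 + 25*k**2 + 10*k + 3) gives s_k = k*(-k**4 - 3*k**3 + k**2 + 2*k - 2).
s_(k+1) − s_k = -5*k**4 - 22*k**3 - 25*k**2 - 10*k - 3 = t_k.
Evaluate: s_(n+1) = -n**5 - 8*n**4 - 21*n**3 - 23*n**2 - 12*n - 3; subtract s_(2) = -68 ⇒ S(n) = -n**5 - 8*n**4 - 21*n**3 - 23*n**2 - 12*n + 65.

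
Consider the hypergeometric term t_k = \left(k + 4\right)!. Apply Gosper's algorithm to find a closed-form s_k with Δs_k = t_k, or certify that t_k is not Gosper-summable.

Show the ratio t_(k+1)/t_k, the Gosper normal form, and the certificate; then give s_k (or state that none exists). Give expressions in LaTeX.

The ratio is k + 5.
Factor: A=k + 5; B=1; C=1.
f must satisfy (k + 5)·f(k+1) − (1)·f(k) = 1.
From deg A=1, deg B=0, deg C=0: d=-1.
Bound -1 < 0, so the key equation has no polynomial solution.

none (Gosper's algorithm certifies no s_k)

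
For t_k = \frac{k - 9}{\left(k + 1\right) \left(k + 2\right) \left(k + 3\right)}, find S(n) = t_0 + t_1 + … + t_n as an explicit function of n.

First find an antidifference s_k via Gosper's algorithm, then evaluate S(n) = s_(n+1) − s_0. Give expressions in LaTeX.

Ratio r(k) = (k - 8)*(k + 1)/((k - 9)*(k + 4)).
Factor: A=k + 1; B=k + 4; C=k - 9.
Solve (k + 1)·f(k+1) − (k + 3)·f(k) = k - 9.
d = 2 from the (1,1,1) case.
Solving with deg f ≤ 2: f(k) = -k*(2*k + 7).
So s_k = (B(k−1)f/C)·t_k = (-k*(k + 3)*(2*k + 7)/(k - 9))·t_k = k*(-2*k - 7)/((k + 1)*(k + 2)).
Check: Δs_k = (k - 9)/(k**3 + 6*k**2 + 11*k + 6). ✓
Telescope: S(n) = s_(n+1) − s_(0) = (-2*n**2 - 11*n - 9)/(n**2 + 5*n + 6) − (0) = (-2*n**2 - 11*n - 9)/(n**2 + 5*n + 6).

S(n) = \frac{- 2 n^{2} - 11 n - 9}{n^{2} + 5 n + 6}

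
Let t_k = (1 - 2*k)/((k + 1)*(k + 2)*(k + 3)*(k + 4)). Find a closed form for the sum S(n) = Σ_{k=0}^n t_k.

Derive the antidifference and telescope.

Ratio r(k) = (k + 1)*(2*k + 1)/((k + 5)*(2*k - 1)).
Normal form (A,B,C) = (k + 1, k + 5, k - 1/2).
Solve (k + 1)·f(k+1) − (k + 4)·f(k) = k - 1/2.
From deg A=1, deg B=1, deg C=1: d=3.
Solve for f: f(k) = -k/2 (degree 1 ≤ 3).
R(k) = B(k−1)·f(k)/C(k) = -k*(k + 4)/(2*k - 1); s_k = R·t_k = k/((k + 1)*(k + 2)*(k + 3)).
Verify: (-k*(k + 4) + (k + 1)**2)/((k + 1)*(k + 2)*(k + 3)*(k + 4)) matches t_k.
Telescope: S(n) = s_(n+1) − s_(0) = (n + 1)/(n**3 + 9*n**2 + 26*n + 24) − (0) = (n + 1)/(n**3 + 9*n**2 + 26*n + 24).

S(n) = (n + 1)/(n**3 + 9*n**2 + 26*n + 24)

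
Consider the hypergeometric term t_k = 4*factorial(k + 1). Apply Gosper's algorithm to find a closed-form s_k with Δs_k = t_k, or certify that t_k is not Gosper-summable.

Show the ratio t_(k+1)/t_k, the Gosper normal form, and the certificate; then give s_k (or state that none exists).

no hypergeometric antidifference exists

Compute t_(k+1)/t_k: get k + 2.
A = k + 2, B = 1, C = 1.
f must satisfy (k + 2)·f(k+1) − (1)·f(k) = 1.
Bound: deg f ≤ -1.
deg f ≤ -1 is impossible — no certificate.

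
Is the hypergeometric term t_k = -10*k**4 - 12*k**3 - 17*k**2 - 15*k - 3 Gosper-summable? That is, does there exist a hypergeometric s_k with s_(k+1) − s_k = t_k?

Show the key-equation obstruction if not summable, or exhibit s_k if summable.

Yes. s_k = k*(-2*k**4 + 2*k**3 - 3*k**2 - 2*k + 2).

t_(k+1)/t_k = (10*k**4 + 52*k**3 + 113*k**2 + 125*k + 57)/(10*k**4 + 12*k**3 + 17*k**2 + 15*k + 3).
So A=1 and B=1, with C=k**4 + 6*k**3/5 + 17*k**2/10 + 3*k/2 + 3/10.
f must satisfy (1)·f(k+1) − (1)·f(k) = k**4 + 6*k**3/5 + 17*k**2/10 + 3*k/2 + 3/10.
From deg A=0, deg B=0, deg C=4: d=5.
Solving with deg f ≤ 5: f(k) = k*(2*k**4 - 2*k**3 + 3*k**2 + 2*k - 2)/10.
R(k) = B(k−1)·f(k)/C(k) = k*(2*k**4 - 2*k**3 + 3*k**2 + 2*k - 2)/(10*k**4 + 12*k**3 + 17*k**2 + 15*k + 3); s_k = R·t_k = k*(-2*k**4 + 2*k**3 - 3*k**2 - 2*k + 2).
Check: Δs_k = -10*k**4 - 12*k**3 - 17*k**2 - 15*k - 3. ✓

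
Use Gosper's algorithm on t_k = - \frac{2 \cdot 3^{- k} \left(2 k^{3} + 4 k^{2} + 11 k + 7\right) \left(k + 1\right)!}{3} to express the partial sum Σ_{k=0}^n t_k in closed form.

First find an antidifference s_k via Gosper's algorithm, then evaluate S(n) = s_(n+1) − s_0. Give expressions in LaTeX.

S(n) = \frac{3^{- n} \left(6 \cdot 3^{n} - 4 n^{4} n! - 24 n^{3} n! - 54 n^{2} n! - 54 n n! - 20 n!\right)}{3}

Compute t_(k+1)/t_k: get (2*k**4 + 14*k**3 + 45*k**2 + 74*k + 48)/(3*(2*k**3 + 4*k**2 + 11*k + 7)).
So A=k/3 + 2/3 and B=1, with C=k**3 + 2*k**2 + 11*k/2 + 7/2.
Set up (k/3 + 2/3)·f(k+1) − (1)·f(k) − (k**3 + 2*k**2 + 11*k/2 + 7/2) = 0.
d = 2 from the (1,0,3) case.
Solving with deg f ≤ 2: f(k) = 3*(2*k**2 + 2*k + 1)/2.
Get s_k = R·t_k = -2*(2*k**2 + 2*k + 1)*factorial(k + 1)/3**k with R(k) = B(k−1)f(k)/C(k) = 3*(2*k**2 + 2*k + 1)/(2*k**3 + 4*k**2 + 11*k + 7).
Δs = -2*(2*k**3 + 4*k**2 + 11*k + 7)*factorial(k + 1)/(3*3**k), as required.
s_(n+1) = -2*3**(-n - 1)*(2*n**2 + 6*n + 5)*factorial(n + 2) and s_(0) = -2, so S(n) = (6*3**n - 4*n**4*factorial(n) - 24*n**3*factorial(n) - 54*n**2*factorial(n) - 54*n*factorial(n) - 20*factorial(n))/(3*3**n).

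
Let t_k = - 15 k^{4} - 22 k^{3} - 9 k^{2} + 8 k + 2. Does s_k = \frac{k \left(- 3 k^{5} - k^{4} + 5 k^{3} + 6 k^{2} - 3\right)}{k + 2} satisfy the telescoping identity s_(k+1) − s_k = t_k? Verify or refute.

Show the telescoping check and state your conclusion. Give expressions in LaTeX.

Invalid: residual \frac{12 k^{5} + 54 k^{4} + 56 k^{3} + 13 k^{2} - 21 k - 4}{k^{2} + 5 k + 6} ≠ 0.

s_(k+1) = (-3*k**6 - 19*k**5 - 45*k**4 - 44*k**3 - 7*k**2 + 12*k + 4)/(k + 3)
s_(k+1) − s_k = (-15*k**6 - 85*k**5 - 155*k**4 - 113*k**3 + k**2 + 37*k + 8)/(k**2 + 5*k + 6)
(s_(k+1) − s_k) − t_k = (12*k**5 + 54*k**4 + 56*k**3 + 13*k**2 - 21*k - 4)/(k**2 + 5*k + 6)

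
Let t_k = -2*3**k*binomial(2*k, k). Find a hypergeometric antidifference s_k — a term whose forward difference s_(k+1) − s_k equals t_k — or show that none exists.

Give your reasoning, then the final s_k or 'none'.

none — t_k is not Gosper-summable

The ratio is 6*(2*k + 1)/(k + 1).
A = 12*k + 6, B = k + 1, C = 1.
Need (12*k + 6)·f(k+1) − (k)·f(k) = 1.
d = -1 from the (1,1,0) case.
Bound -1 < 0, so the key equation has no polynomial solution.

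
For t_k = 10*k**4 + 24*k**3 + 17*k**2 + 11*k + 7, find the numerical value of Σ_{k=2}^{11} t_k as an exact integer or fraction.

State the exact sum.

Σ = 513620

Ratio r(k) = (10*k**4 + 64*k**3 + 149*k**2 + 157*k + 69)/(10*k**4 + 24*k**3 + 17*k**2 + 11*k + 7).
Gosper form: A/B · C(k+1)/C(k) with A=1, B=1, C=k**4 + 12*k**3/5 + 17*k**2/10 + 11*k/10 + 7/10.
f must satisfy (1)·f(k+1) − (1)·f(k) = k**4 + 12*k**3/5 + 17*k**2/10 + 11*k/10 + 7/10.
deg f ≤ 5 (via 0,0,4).
Solve for f: f(k) = k*(2*k**4 + k**3 - 3*k**2 + 3*k + 4)/10 (degree 5 ≤ 5).
Certificate R = B(k−1)f/C = k*(2*k**4 + k**3 - 3*k**2 + 3*k + 4)/(10*k**4 + 24*k**3 + 17*k**2 + 11*k + 7) gives s_k = k*(2*k**4 + k**3 - 3*k**2 + 3*k + 4).
s_(k+1) − s_k = 10*k**4 + 24*k**3 + 17*k**2 + 11*k + 7 = t_k.
Telescoping: Σ = s_(12) − s_(2) = 513696 − (76) = 513620.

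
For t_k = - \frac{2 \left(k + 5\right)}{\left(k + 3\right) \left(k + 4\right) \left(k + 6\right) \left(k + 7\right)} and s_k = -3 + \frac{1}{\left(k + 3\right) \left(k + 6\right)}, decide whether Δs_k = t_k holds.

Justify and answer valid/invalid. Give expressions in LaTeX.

valid (s_(k+1) − s_k reduces to t_k)

s_(k+1) = -3 + 1/((k + 4)*(k + 7))
s_(k+1) − s_k = 2*(-k - 5)/(k**4 + 20*k**3 + 145*k**2 + 450*k + 504)
(s_(k+1) − s_k) − t_k = 0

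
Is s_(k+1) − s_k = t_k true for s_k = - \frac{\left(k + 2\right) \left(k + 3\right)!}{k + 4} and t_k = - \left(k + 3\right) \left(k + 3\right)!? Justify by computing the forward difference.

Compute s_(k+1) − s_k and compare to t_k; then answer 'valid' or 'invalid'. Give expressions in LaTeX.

Invalid: residual \frac{2 \left(k^{2} + 7 k + 11\right) \left(k + 3\right)!}{\left(k + 4\right) \left(k + 5\right)} ≠ 0.

s_(k+1) = -(k + 3)*factorial(k + 4)/(k + 5)
s_(k+1) − s_k = -(k**3 + 10*k**2 + 33*k + 38)*factorial(k + 3)/((k + 4)*(k + 5))
(s_(k+1) − s_k) − t_k = 2*(k**2 + 7*k + 11)*factorial(k + 3)/((k + 4)*(k + 5))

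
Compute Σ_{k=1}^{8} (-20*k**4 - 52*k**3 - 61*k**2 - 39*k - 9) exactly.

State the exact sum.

Σ = -256752

Ratio r(k) = (20*k**4 + 132*k**3 + 337*k**2 + 397*k + 181)/(20*k**4 + 52*k**3 + 61*k**2 + 39*k + 9).
Factor: A=1; B=1; C=k**4 + 13*k**3/5 + 61*k**2/20 + 39*k/20 + 9/20.
Key eq: (1)·f(k+1) = (1)·f(k) + (k**4 + 13*k**3/5 + 61*k**2/20 + 39*k/20 + 9/20).
Bound: deg f ≤ 5.
Match coefficients ⇒ f(k) = k*(4*k**4 + 3*k**3 + k**2 + 2*k - 1)/20.
R(k) = B(k−1)·f(k)/C(k) = k*(4*k**4 + 3*k**3 + k**2 + 2*k - 1)/(20*k**4 + 52*k**3 + 61*k**2 + 39*k + 9); s_k = R·t_k = k*(-4*k**4 - 3*k**3 - k**2 - 2*k + 1).
Δs = -20*k**4 - 52*k**3 - 61*k**2 - 39*k - 9, as required.
Telescoping: Σ = s_(9) − s_(1) = -256761 − (-9) = -256752.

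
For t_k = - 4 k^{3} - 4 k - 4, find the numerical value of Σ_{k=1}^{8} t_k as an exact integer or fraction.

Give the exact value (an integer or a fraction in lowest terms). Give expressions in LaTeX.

Σ = -5360

Ratio r(k) = (k + (k + 1)**3 + 2)/(k**3 + k + 1).
Gosper form: A/B · C(k+1)/C(k) with A=1, B=1, C=k**3 + k + 1.
Solve (1)·f(k+1) − (1)·f(k) = k**3 + k + 1.
Degrees (0,0,3) ⇒ d ≤ 4.
Solve for f: f(k) = k*(k**3 - 2*k**2 + 3*k + 2)/4 (degree 4 ≤ 4).
So s_k = (B(k−1)f/C)·t_k = (k*(k**3 - 2*k**2 + 3*k + 2)/(4*(k**3 + k + 1)))·t_k = k*(-k**3 + 2*k**2 - 3*k - 2).
Verify: -4*k**3 - 4*k - 4 matches t_k.
Σ_(k=1)^(8) t_k = s_(9) − s_(1) = -5364 − (-4) = -5360.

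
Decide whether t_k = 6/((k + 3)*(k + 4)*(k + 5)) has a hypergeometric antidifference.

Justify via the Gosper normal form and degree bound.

t_(k+1)/t_k = (k + 3)/(k + 6).
So A=k + 3 and B=k + 6, with C=1.
Need (k + 3)·f(k+1) − (k + 5)·f(k) = 1.
From deg A=1, deg B=1, deg C=0: d=2.
Solving with deg f ≤ 2: f(k) = k*(k + 7)/24.
Then R = B(k−1)f/C = k*(k + 5)*(k + 7)/24, so s_k = R(k)·t_k = k*(k + 7)/(4*(k + 3)*(k + 4)).
Δs = 6/(k**3 + 12*k**2 + 47*k + 60), as required.

Yes. s_k = k*(k + 7)/(4*(k + 3)*(k + 4)).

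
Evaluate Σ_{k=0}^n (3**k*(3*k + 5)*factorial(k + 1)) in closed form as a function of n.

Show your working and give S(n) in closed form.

S(n) = 3*3**n*factorial(n + 2) - 1

t_(k+1)/t_k = 3*(k + 2)*(3*k + 8)/(3*k + 5).
Take A(k)=3*k + 6, B(k)=1, C(k)=k + 5/3.
Key eq: (3*k + 6)·f(k+1) = (1)·f(k) + (k + 5/3).
Degrees (1,0,1) ⇒ d ≤ 0.
Match coefficients ⇒ f(k) = 1/3.
Then R = B(k−1)f/C = 1/(3*k + 5), so s_k = R(k)·t_k = 3**k*factorial(k + 1).
Verify: 3**k*(3*k + 5)*factorial(k + 1) matches t_k.
Telescope: S(n) = s_(n+1) − s_(0) = 3**(n + 1)*factorial(n + 2) − (1) = 3*3**n*factorial(n + 2) - 1.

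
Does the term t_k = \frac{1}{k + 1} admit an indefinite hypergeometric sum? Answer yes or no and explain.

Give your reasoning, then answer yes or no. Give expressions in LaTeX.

Ratio r(k) = (k + 1)/(k + 2).
A = k + 1, B = k + 2, C = 1.
Need (k + 1)·f(k+1) − (k + 1)·f(k) = 1.
Degrees (1,1,0) ⇒ d ≤ 0.
Generic f = c0 gives residual -1; -1 = 0 cannot hold, so t_k is not Gosper-summable.

No — t_k has no hypergeometric antidifference.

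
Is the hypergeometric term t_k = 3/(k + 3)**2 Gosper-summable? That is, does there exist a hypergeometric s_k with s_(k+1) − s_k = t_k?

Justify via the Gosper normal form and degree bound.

Compute t_(k+1)/t_k: get (k + 3)**2/(k + 4)**2.
Normal form (A,B,C) = (k**2 + 6*k + 9, k**2 + 8*k + 16, 1).
Set up (k**2 + 6*k + 9)·f(k+1) − (k**2 + 6*k + 9)·f(k) − (1) = 0.
deg f ≤ 0 (via 2,2,0).
Generic f = c0 gives residual -1; -1 = 0 cannot hold, so t_k is not Gosper-summable.

No; the coefficient equations for f are inconsistent.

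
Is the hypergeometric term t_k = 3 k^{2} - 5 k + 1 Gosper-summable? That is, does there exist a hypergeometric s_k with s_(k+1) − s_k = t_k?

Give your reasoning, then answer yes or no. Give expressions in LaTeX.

Compute t_(k+1)/t_k: get (3*k**2 + k - 1)/(3*k**2 - 5*k + 1).
Gosper form: A/B · C(k+1)/C(k) with A=1, B=1, C=k**2 - 5*k/3 + 1/3.
Solve (1)·f(k+1) − (1)·f(k) = k**2 - 5*k/3 + 1/3.
d = 3 from the (0,0,2) case.
Coefficient equations give f(k) = k*(k - 2)**2/3.
Get s_k = R·t_k = k*(k**2 - 4*k + 4) with R(k) = B(k−1)f(k)/C(k) = k*(k - 2)**2/(3*k**2 - 5*k + 1).
Δs = 3*k**2 - 5*k + 1, as required.

Yes. s_k = k \left(k^{2} - 4 k + 4\right).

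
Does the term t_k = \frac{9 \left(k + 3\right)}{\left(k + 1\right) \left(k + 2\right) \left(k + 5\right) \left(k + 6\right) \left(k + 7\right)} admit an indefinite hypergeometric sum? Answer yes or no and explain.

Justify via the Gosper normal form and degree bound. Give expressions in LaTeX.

Compute t_(k+1)/t_k: get (k + 1)*(k + 4)*(k + 5)/((k + 3)**2*(k + 8)).
Normal form (A,B,C) = (k + 1, k + 8, k**3 + 10*k**2 + 33*k + 36).
Key eq: (k + 1)·f(k+1) = (k + 7)·f(k) + (k**3 + 10*k**2 + 33*k + 36).
deg f ≤ 6 (via 1,1,3).
Coefficient equations give f(k) = k*(k + 2)*(k + 3)*(k + 4)*(k**2 + 12*k + 41)/90.
R(k) = B(k−1)·f(k)/C(k) = k*(k + 2)*(k + 7)*(k**2 + 12*k + 41)/(90*(k + 3)); s_k = R·t_k = k*(k**2 + 12*k + 41)/(10*(k**3 + 12*k**2 + 41*k + 30)).
s_(k+1) − s_k = 9*(k + 3)/(k**5 + 21*k**4 + 163*k**3 + 567*k**2 + 844*k + 420) = t_k.

Yes. s_k = \frac{k \left(k^{2} + 12 k + 41\right)}{10 \left(k^{3} + 12 k^{2} + 41 k + 30\right)}.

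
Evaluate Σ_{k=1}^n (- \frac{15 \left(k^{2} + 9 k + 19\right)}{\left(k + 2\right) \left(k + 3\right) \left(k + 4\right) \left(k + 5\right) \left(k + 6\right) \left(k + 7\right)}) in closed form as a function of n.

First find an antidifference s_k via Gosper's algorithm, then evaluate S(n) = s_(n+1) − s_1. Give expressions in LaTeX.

t_(k+1)/t_k = (k + 2)*(9*k + (k + 1)**2 + 28)/((k + 8)*(k**2 + 9*k + 19)).
Factor: A=k + 2; B=k + 8; C=k**2 + 9*k + 19.
f must satisfy (k + 2)·f(k+1) − (k + 7)·f(k) = k**2 + 9*k + 19.
d = 5 from the (1,1,2) case.
A polynomial solution: f(k) = k*(k + 3)*(k + 5)*(k**2 + 12*k + 44)/144.
So s_k = (B(k−1)f/C)·t_k = (k*(k + 3)*(k + 5)*(k + 7)*(k**2 + 12*k + 44)/(144*(k**2 + 9*k + 19)))·t_k = 5*k*(-k**2 - 12*k - 44)/(48*(k**3 + 12*k**2 + 44*k + 48)).
Check: Δs_k = 15*(-k**2 - 9*k - 19)/(k**6 + 27*k**5 + 295*k**4 + 1665*k**3 + 5104*k**2 + 8028*k + 5040). ✓
Telescope: S(n) = s_(n+1) − s_(1) = 5*(-n**3 - 15*n**2 - 71*n - 57)/(48*(n**3 + 15*n**2 + 71*n + 105)) − (-19/336) = n*(-n**2 - 15*n - 71)/(21*(n**3 + 15*n**2 + 71*n + 105)).

S(n) = \frac{n \left(- n^{2} - 15 n - 71\right)}{21 \left(n^{3} + 15 n^{2} + 71 n + 105\right)}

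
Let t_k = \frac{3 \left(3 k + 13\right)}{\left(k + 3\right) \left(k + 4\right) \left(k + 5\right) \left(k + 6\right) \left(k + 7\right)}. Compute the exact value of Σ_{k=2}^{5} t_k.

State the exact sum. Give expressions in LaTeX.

Step 1: r(k) = (k + 3)*(3*k + 16)/((k + 8)*(3*k + 13)).
So A=k + 3 and B=k + 8, with C=k + 13/3.
Solve (k + 3)·f(k+1) − (k + 7)·f(k) = k + 13/3.
deg f ≤ 4 (via 1,1,1).
Match coefficients ⇒ f(k) = k*(k + 4)*(k**2 + 14*k + 63)/270.
Certificate R = B(k−1)f/C = k*(k + 4)*(k + 7)*(k**2 + 14*k + 63)/(90*(3*k + 13)) gives s_k = k*(k**2 + 14*k + 63)/(30*(k**3 + 14*k**2 + 63*k + 90)).
s_(k+1) − s_k = 3*(3*k + 13)/(k**5 + 25*k**4 + 245*k**3 + 1175*k**2 + 2754*k + 2520) = t_k.
Sum = s_(6) − s_(2); s_(6) = 61/1980, s_(2) = 19/840 ⇒ 227/27720.

Σ = 227/27720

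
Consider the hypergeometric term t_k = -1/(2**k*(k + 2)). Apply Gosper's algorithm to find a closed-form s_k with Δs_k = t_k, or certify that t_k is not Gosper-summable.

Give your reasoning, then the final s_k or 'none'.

not Gosper-summable; s_k does not exist

t_(k+1)/t_k = (k + 2)/(2*(k + 3)).
Gosper form: A/B · C(k+1)/C(k) with A=k/2 + 1, B=k + 3, C=1.
Set up (k/2 + 1)·f(k+1) − (k + 2)·f(k) − (1) = 0.
Bound: deg f ≤ -1.
Negative degree bound (-1): no f exists, t_k not Gosper-summable.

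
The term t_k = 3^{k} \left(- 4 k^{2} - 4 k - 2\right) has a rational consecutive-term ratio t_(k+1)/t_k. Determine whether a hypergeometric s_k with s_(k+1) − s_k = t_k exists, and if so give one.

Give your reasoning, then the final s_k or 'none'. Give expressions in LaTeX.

s_k = 2 \cdot 3^{k} \left(- k^{2} + 2 k - 2\right)

Ratio r(k) = 3*(2*k**2 + 6*k + 5)/(2*k**2 + 2*k + 1).
A = 3, B = 1, C = k**2 + k + 1/2.
Solve (3)·f(k+1) − (1)·f(k) = k**2 + k + 1/2.
Degrees (0,0,2) ⇒ d ≤ 2.
A polynomial solution: f(k) = (k**2 - 2*k + 2)/2.
Then R = B(k−1)f/C = (k**2 - 2*k + 2)/(2*k**2 + 2*k + 1), so s_k = R(k)·t_k = 2*3**k*(-k**2 + 2*k - 2).
Verify: 3**k*(-4*k**2 - 4*k - 2) matches t_k.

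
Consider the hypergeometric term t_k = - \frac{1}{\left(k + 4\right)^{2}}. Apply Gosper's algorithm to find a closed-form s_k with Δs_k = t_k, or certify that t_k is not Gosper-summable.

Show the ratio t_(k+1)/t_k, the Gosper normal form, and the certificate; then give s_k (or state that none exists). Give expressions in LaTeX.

Ratio r(k) = (k + 4)**2/(k + 5)**2.
Gosper form: A/B · C(k+1)/C(k) with A=k**2 + 8*k + 16, B=k**2 + 10*k + 25, C=1.
f must satisfy (k**2 + 8*k + 16)·f(k+1) − (k**2 + 8*k + 16)·f(k) = 1.
d = 0 from the (2,2,0) case.
Generic f = c0 gives residual -1; -1 = 0 cannot hold, so t_k is not Gosper-summable.

none (Gosper's algorithm certifies no s_k)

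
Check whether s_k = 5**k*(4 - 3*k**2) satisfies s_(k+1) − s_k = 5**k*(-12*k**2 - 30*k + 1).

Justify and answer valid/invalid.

valid (s_(k+1) − s_k reduces to t_k)

s_(k+1) = 5**(k + 1)*(4 - 3*(k + 1)**2)
s_(k+1) − s_k = 5**k*(-12*k**2 - 30*k + 1)
(s_(k+1) − s_k) − t_k = 0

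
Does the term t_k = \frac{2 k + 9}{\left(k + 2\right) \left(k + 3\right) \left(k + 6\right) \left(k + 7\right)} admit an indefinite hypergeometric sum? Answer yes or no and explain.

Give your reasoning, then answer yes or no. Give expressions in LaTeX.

Yes. s_k = \frac{k \left(k + 8\right)}{12 \left(k^{2} + 8 k + 12\right)}.

Step 1: r(k) = (k + 2)*(k + 6)*(2*k + 11)/((k + 4)*(k + 8)*(2*k + 9)).
Factor: A=k + 2; B=k + 8; C=k**3 + 27*k**2/2 + 121*k/2 + 90.
Set up (k + 2)·f(k+1) − (k + 7)·f(k) − (k**3 + 27*k**2/2 + 121*k/2 + 90) = 0.
Degrees (1,1,3) ⇒ d ≤ 5.
A polynomial solution: f(k) = k*(k + 3)*(k + 4)*(k + 5)*(k + 8)/24.
Then R = B(k−1)f/C = k*(k + 3)*(k + 7)*(k + 8)/(12*(2*k + 9)), so s_k = R(k)·t_k = k*(k + 8)/(12*(k**2 + 8*k + 12)).
Verify: (2*k + 9)/(k**4 + 18*k**3 + 113*k**2 + 288*k + 252) matches t_k.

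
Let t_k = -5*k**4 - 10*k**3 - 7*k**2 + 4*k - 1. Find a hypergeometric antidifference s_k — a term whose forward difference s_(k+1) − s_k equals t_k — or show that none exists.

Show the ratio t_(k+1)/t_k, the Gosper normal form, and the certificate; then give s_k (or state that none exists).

Ratio r(k) = (5*k**4 + 30*k**3 + 67*k**2 + 60*k + 19)/(5*k**4 + 10*k**3 + 7*k**2 - 4*k + 1).
Factor: A=1; B=1; C=k**4 + 2*k**3 + 7*k**2/5 - 4*k/5 + 1/5.
Key eq: (1)·f(k+1) = (1)·f(k) + (k**4 + 2*k**3 + 7*k**2/5 - 4*k/5 + 1/5).
Bound: deg f ≤ 5.
Solving with deg f ≤ 5: f(k) = k*(k**4 - k**2 - 3*k + 4)/5.
R(k) = B(k−1)·f(k)/C(k) = k*(k**4 - k**2 - 3*k + 4)/(5*k**4 + 10*k**3 + 7*k**2 - 4*k + 1); s_k = R·t_k = k*(-k**4 + k**2 + 3*k - 4).
Verify: -5*k**4 - 10*k**3 - 7*k**2 + 4*k - 1 matches t_k.

s_k = k*(-k**4 + k**2 + 3*k - 4)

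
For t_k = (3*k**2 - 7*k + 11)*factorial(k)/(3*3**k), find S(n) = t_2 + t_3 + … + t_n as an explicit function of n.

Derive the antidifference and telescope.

t_(k+1)/t_k = (k + 1)*(-7*k + 3*(k + 1)**2 + 4)/(3*(3*k**2 - 7*k + 11)).
Gosper form: A/B · C(k+1)/C(k) with A=k/3 + 1/3, B=1, C=k**2 - 7*k/3 + 11/3.
Solve (k/3 + 1/3)·f(k+1) − (1)·f(k) = k**2 - 7*k/3 + 11/3.
d = 1 from the (1,0,2) case.
Coefficient equations give f(k) = 3*k - 4.
Then R = B(k−1)f/C = 3*(3*k - 4)/(3*k**2 - 7*k + 11), so s_k = R(k)·t_k = (3*k - 4)*factorial(k)/3**k.
s_(k+1) − s_k = (3*k**2 - 7*k + 11)*factorial(k)/(3*3**k) = t_k.
Evaluate: s_(n+1) = 3**(-n - 1)*(3*n - 1)*factorial(n + 1); subtract s_(2) = 4/9 ⇒ S(n) = 3**(-n - 2)*(-4*3**n + 9*n**2*factorial(n) + 6*n*factorial(n) - 3*factorial(n)).

S(n) = 3**(-n - 2)*(-4*3**n + 9*n**2*factorial(n) + 6*n*factorial(n) - 3*factorial(n))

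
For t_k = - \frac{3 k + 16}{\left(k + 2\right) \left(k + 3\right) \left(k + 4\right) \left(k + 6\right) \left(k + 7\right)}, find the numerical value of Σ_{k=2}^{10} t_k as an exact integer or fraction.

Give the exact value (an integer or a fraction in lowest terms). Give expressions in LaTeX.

Σ = -1467/247520

The ratio is (k + 2)*(k + 6)*(3*k + 19)/((k + 5)*(k + 8)*(3*k + 16)).
Factor: A=k + 2; B=k + 8; C=k**2 + 31*k/3 + 80/3.
f must satisfy (k + 2)·f(k+1) − (k + 7)·f(k) = k**2 + 31*k/3 + 80/3.
deg f ≤ 5 (via 1,1,2).
Solve for f: f(k) = k*(k + 4)*(k + 5)*(k**2 + 11*k + 36)/108 (degree 5 ≤ 5).
R(k) = B(k−1)·f(k)/C(k) = k*(k + 4)*(k + 7)*(k**2 + 11*k + 36)/(36*(3*k + 16)); s_k = R·t_k = k*(-k**2 - 11*k - 36)/(36*(k**3 + 11*k**2 + 36*k + 36)).
Check: Δs_k = (-3*k - 16)/(k**5 + 22*k**4 + 185*k**3 + 740*k**2 + 1404*k + 1008). ✓
Evaluate s at k=11 and k=2: -1529/55692 and -31/1440; difference -1467/247520.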